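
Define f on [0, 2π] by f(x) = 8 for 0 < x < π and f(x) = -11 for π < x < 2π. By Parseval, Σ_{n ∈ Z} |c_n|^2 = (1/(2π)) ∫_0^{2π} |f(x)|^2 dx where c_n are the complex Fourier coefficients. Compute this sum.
Σ |c_n|^2 = 185/2

Parseval equates the L^2 energy of f (normalised by 1/(2π)) with the ℓ^2 sum of its Fourier coefficients: (1/(2π)) ∫_0^{2π} |f|^2 = Σ |c_n|^2.
Compute the left side: (1/(2π)) [∫_0^π 8^2 dx + ∫_π^{2π} (-11)^2 dx] = (1/(2π)) · (64π + 121π) = (64 + 121)/2 = 185/2.
So Σ_{n ∈ Z} |c_n|^2 = 185/2.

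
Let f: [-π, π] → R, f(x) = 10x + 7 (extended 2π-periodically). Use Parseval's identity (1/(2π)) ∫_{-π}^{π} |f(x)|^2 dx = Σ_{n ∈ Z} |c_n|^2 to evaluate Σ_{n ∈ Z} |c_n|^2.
Σ |c_n|^2 = 100π^2/3 + 49

Expand and integrate term by term over [-π, π]:
  ∫ (10x)^2 dx = 100·(2π^3/3); ∫ 2·10·(7)·x dx = 0 (odd integrand); ∫ 7^2 dx = 49·2π.
So (1/(2π)) ∫_{-π}^{π} (10x + 7)^2 dx = 100π^2/3 + 49 = 100π^2/3 + 49.
Parseval ⇒ Σ |c_n|^2 = 100π^2/3 + 49.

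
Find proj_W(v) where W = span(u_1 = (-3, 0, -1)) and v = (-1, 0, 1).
proj_W(v) = (-3/5, 0, -1/5)

Set up U = [u_1 | ... | u_1] ∈ R^(3×1). The projector onto W = col(U) is P = U (U^T U)^(-1) U^T.
Compute U^T U =
  [10],
and U^T v = (2).
Solve U^T U · c = U^T v for the coefficients: c = (1/5). The projection is proj_W(v) = U c.
Check: (v - proj_W(v)) · u_1 = 0  (should be 0).
Result: proj_W(v) = (-3/5, 0, -1/5).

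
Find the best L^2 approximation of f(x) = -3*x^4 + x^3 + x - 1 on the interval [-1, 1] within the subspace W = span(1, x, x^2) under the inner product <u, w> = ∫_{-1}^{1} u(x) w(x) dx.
g(x) = -18*x^2/7 + 8*x/5 - 26/35

The best approximation g ∈ W is the orthogonal projection of f onto W. Writing g = a_0 + a_1 x + a_2 x^2, the coefficients solve the normal equations G · a = b where
  G_{ij} = <φ_i, φ_j> and b_i = <f, φ_i>, with φ_0 = 1, φ_1 = x, φ_2 = x^2.
G =
  [2, 0, 2/3]
  [0, 2/3, 0]
  [2/3, 0, 2/5],
b = (-16/5, 16/15, -32/21).
Solving gives a_0 = -26/35, a_1 = 8/5, a_2 = -18/7, so
  g(x) = -18*x^2/7 + 8*x/5 - 26/35.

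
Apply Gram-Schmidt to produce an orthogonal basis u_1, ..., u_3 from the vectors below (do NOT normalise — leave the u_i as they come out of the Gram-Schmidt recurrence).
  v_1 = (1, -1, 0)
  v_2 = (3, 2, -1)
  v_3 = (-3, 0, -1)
Orthogonal basis:
  u_1 = (1, -1, 0)
  u_2 = (5/2, 5/2, -1)
  u_3 = (-8/27, -8/27, -40/27)

Apply the Gram-Schmidt recurrence
  u_1 = v_1
  u_i = v_i − Σ_{j<i} ((v_i · u_j) / (u_j · u_j)) · u_j.

Step by step this gives:
  u_1 = (1, -1, 0)
  u_2 = (5/2, 5/2, -1)
  u_3 = (-8/27, -8/27, -40/27)

Orthogonality check:
  u_2 · u_1 = 0 (should be 0)
  u_3 · u_1 = 0 (should be 0)
  u_3 · u_2 = 0 (should be 0)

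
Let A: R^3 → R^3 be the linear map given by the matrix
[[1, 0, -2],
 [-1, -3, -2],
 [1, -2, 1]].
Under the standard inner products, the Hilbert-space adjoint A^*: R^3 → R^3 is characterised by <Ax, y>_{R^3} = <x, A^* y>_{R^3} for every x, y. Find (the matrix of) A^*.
A^* = A^T =
[[1, -1, 1],
 [0, -3, -2],
 [-2, -2, 1]]

For real matrices with standard dot products, the defining identity <Ax, y> = <x, A^* y> gives (Ax)^T y = x^T (A^*) y, i.e. x^T A^T y = x^T (A^*) y. Since this holds for all x, y, we must have A^* = A^T. Therefore
A^* =
[[1, -1, 1],
 [0, -3, -2],
 [-2, -2, 1]].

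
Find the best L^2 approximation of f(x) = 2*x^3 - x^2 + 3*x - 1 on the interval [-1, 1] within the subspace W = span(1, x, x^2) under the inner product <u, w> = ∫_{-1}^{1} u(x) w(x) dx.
g(x) = -x^2 + 21*x/5 - 1

The best approximation g ∈ W is the orthogonal projection of f onto W. Writing g = a_0 + a_1 x + a_2 x^2, the coefficients solve the normal equations G · a = b where
  G_{ij} = <φ_i, φ_j> and b_i = <f, φ_i>, with φ_0 = 1, φ_1 = x, φ_2 = x^2.
G =
  [2, 0, 2/3]
  [0, 2/3, 0]
  [2/3, 0, 2/5],
b = (-8/3, 14/5, -16/15).
Solving gives a_0 = -1, a_1 = 21/5, a_2 = -1, so
  g(x) = -x^2 + 21*x/5 - 1.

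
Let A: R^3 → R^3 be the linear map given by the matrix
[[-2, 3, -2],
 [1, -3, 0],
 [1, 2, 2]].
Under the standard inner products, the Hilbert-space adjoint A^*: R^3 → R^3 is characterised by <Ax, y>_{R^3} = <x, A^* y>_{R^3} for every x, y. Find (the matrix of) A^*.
A^* = A^T =
[[-2, 1, 1],
 [3, -3, 2],
 [-2, 0, 2]]

For real matrices with standard dot products, the defining identity <Ax, y> = <x, A^* y> gives (Ax)^T y = x^T (A^*) y, i.e. x^T A^T y = x^T (A^*) y. Since this holds for all x, y, we must have A^* = A^T. Therefore
A^* =
[[-2, 1, 1],
 [3, -3, 2],
 [-2, 0, 2]].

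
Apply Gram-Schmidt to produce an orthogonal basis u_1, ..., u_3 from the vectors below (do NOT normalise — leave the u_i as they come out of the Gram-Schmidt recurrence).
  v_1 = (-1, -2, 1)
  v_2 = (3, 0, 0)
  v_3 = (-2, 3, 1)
Orthogonal basis:
  u_1 = (-1, -2, 1)
  u_2 = (5/2, -1, 1/2)
  u_3 = (0, 1, 2)

Apply the Gram-Schmidt recurrence
  u_1 = v_1
  u_i = v_i − Σ_{j<i} ((v_i · u_j) / (u_j · u_j)) · u_j.

Step by step this gives:
  u_1 = (-1, -2, 1)
  u_2 = (5/2, -1, 1/2)
  u_3 = (0, 1, 2)

Orthogonality check:
  u_2 · u_1 = 0 (should be 0)
  u_3 · u_1 = 0 (should be 0)
  u_3 · u_2 = 0 (should be 0)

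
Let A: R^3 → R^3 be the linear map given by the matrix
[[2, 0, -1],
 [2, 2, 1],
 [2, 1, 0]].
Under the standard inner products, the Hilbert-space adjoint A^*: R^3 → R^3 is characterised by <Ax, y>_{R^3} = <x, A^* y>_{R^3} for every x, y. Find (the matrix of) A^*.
A^* = A^T =
[[2, 2, 2],
 [0, 2, 1],
 [-1, 1, 0]]

For real matrices with standard dot products, the defining identity <Ax, y> = <x, A^* y> gives (Ax)^T y = x^T (A^*) y, i.e. x^T A^T y = x^T (A^*) y. Since this holds for all x, y, we must have A^* = A^T. Therefore
A^* =
[[2, 2, 2],
 [0, 2, 1],
 [-1, 1, 0]].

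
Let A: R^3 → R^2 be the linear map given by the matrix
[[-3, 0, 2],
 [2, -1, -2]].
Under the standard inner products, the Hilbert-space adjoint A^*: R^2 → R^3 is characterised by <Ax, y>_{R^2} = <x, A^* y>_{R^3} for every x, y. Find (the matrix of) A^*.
A^* = A^T =
[[-3, 2],
 [0, -1],
 [2, -2]]

For real matrices with standard dot products, the defining identity <Ax, y> = <x, A^* y> gives (Ax)^T y = x^T (A^*) y, i.e. x^T A^T y = x^T (A^*) y. Since this holds for all x, y, we must have A^* = A^T. Therefore
A^* =
[[-3, 2],
 [0, -1],
 [2, -2]].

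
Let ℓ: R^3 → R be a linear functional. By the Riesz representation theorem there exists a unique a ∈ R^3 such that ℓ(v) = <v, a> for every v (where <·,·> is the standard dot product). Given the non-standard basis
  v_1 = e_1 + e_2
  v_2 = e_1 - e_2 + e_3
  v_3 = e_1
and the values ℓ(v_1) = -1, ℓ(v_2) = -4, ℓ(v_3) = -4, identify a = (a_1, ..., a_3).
a = (-4, 3, 3)

Write a = (a_1, ..., a_3) in the standard basis. For each basis vector v_i, ℓ(v_i) = <v_i, a> is a linear equation in the a_j's. Collect the n equations into a matrix system V a = ℓ, where row i of V is v_i (expressed in the standard basis). Since V is invertible (lower-triangular with 1s on the diagonal, up to permutation), solve by back-substitution:
  V =
[[1, 1, 0],
 [1, -1, 1],
 [1, 0, 0]]
  V a = (-1, -4, -4)
Solving gives a = (-4, 3, 3).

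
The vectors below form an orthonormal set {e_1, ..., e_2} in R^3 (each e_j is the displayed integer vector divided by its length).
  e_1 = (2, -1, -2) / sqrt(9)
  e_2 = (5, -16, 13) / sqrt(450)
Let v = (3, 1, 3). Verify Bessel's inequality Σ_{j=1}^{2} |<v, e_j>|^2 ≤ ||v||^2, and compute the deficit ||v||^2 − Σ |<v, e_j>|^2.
Σ |<v, e_j>|^2 = 83/25; ||v||^2 = 19; deficit = 392/25

Write each e_j = u_j / sqrt(<u_j, u_j>) where u_j is the displayed integer vector. Then <v, e_j> = <v, u_j> / sqrt(<u_j, u_j>), so |<v, e_j>|^2 = <v, u_j>^2 / <u_j, u_j>.
Coefficients: <v, e_1> = -1/sqrt(9), <v, e_2> = 38/sqrt(450).
Square and sum: Σ |<v, e_j>|^2 = 83/25.
Compute ||v||^2 = v·v = 19.
Deficit = 19 − 83/25 = 392/25 ≥ 0, confirming Bessel's inequality. (The deficit equals ||v − Σ <v,e_j> e_j||^2, the squared distance from v to span{e_j}.)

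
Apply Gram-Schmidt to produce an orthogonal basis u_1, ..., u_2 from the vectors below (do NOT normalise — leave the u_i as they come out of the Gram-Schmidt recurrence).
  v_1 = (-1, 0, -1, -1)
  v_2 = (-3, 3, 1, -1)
Orthogonal basis:
  u_1 = (-1, 0, -1, -1)
  u_2 = (-2, 3, 2, 0)

Apply the Gram-Schmidt recurrence
  u_1 = v_1
  u_i = v_i − Σ_{j<i} ((v_i · u_j) / (u_j · u_j)) · u_j.

Step by step this gives:
  u_1 = (-1, 0, -1, -1)
  u_2 = (-2, 3, 2, 0)

Orthogonality check:
  u_2 · u_1 = 0 (should be 0)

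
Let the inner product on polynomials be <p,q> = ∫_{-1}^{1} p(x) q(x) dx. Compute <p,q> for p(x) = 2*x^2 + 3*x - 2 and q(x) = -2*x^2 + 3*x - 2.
<p,q> = 62/5

Expand the product: p(x)·q(x) = -4*x^4 + 9*x^2 - 12*x + 4.
∫_{-1}^{1} of each monomial x^k gives [2/(k+1) if k even, 0 if k odd]. Integrating term-by-term (or equivalently evaluating the antiderivative F(x) = -4*x^5/5 + 3*x^3 - 6*x^2 + 4*x at the endpoints):
  F(1) − F(−1) = 1/5 − (-61/5) = 62/5.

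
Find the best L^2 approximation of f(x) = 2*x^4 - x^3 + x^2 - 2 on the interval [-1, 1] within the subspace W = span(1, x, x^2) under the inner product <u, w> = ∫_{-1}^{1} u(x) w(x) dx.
g(x) = 19*x^2/7 - 3*x/5 - 76/35

The best approximation g ∈ W is the orthogonal projection of f onto W. Writing g = a_0 + a_1 x + a_2 x^2, the coefficients solve the normal equations G · a = b where
  G_{ij} = <φ_i, φ_j> and b_i = <f, φ_i>, with φ_0 = 1, φ_1 = x, φ_2 = x^2.
G =
  [2, 0, 2/3]
  [0, 2/3, 0]
  [2/3, 0, 2/5],
b = (-38/15, -2/5, -38/105).
Solving gives a_0 = -76/35, a_1 = -3/5, a_2 = 19/7, so
  g(x) = 19*x^2/7 - 3*x/5 - 76/35.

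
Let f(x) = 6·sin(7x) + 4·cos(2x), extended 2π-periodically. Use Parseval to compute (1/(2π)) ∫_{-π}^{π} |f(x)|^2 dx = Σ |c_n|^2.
Σ |c_n|^2 = 26

Expand |f|^2 and use orthogonality of {sin(nx), cos(mx)} on [-π, π]:
  ∫_{-π}^{π} sin(nx)^2 dx = π, ∫ cos(mx)^2 dx = π, and cross terms integrate to 0.
So ∫_{-π}^{π} f(x)^2 dx = 6^2 · π + 4^2 · π = (36 + 16)π.
Divide by 2π: (36 + 16)/2 = 26.
By Parseval, this equals Σ |c_n|^2.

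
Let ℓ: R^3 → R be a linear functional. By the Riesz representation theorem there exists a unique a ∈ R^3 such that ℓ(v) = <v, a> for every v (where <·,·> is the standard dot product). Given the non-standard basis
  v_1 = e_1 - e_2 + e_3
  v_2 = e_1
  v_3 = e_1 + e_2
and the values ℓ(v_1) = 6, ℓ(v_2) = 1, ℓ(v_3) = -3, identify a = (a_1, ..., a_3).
a = (1, -4, 1)

Write a = (a_1, ..., a_3) in the standard basis. For each basis vector v_i, ℓ(v_i) = <v_i, a> is a linear equation in the a_j's. Collect the n equations into a matrix system V a = ℓ, where row i of V is v_i (expressed in the standard basis). Since V is invertible (lower-triangular with 1s on the diagonal, up to permutation), solve by back-substitution:
  V =
[[1, -1, 1],
 [1, 0, 0],
 [1, 1, 0]]
  V a = (6, 1, -3)
Solving gives a = (1, -4, 1).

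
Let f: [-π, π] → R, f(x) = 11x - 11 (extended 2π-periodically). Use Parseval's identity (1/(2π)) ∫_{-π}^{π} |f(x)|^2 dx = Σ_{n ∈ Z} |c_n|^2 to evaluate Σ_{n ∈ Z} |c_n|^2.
Σ |c_n|^2 = 121π^2/3 + 121

Expand and integrate term by term over [-π, π]:
  ∫ (11x)^2 dx = 121·(2π^3/3); ∫ 2·11·(-11)·x dx = 0 (odd integrand); ∫ (-11)^2 dx = 121·2π.
So (1/(2π)) ∫_{-π}^{π} (11x - 11)^2 dx = 121π^2/3 + 121 = 121π^2/3 + 121.
Parseval ⇒ Σ |c_n|^2 = 121π^2/3 + 121.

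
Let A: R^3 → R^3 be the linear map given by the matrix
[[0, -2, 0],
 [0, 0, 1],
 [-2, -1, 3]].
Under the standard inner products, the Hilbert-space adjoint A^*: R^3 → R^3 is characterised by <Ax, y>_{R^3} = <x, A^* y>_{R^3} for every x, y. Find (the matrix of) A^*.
A^* = A^T =
[[0, 0, -2],
 [-2, 0, -1],
 [0, 1, 3]]

For real matrices with standard dot products, the defining identity <Ax, y> = <x, A^* y> gives (Ax)^T y = x^T (A^*) y, i.e. x^T A^T y = x^T (A^*) y. Since this holds for all x, y, we must have A^* = A^T. Therefore
A^* =
[[0, 0, -2],
 [-2, 0, -1],
 [0, 1, 3]].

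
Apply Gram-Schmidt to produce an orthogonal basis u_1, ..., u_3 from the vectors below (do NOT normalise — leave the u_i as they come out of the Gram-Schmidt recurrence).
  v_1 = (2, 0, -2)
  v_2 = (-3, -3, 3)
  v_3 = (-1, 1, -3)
Orthogonal basis:
  u_1 = (2, 0, -2)
  u_2 = (0, -3, 0)
  u_3 = (-2, 0, -2)

Apply the Gram-Schmidt recurrence
  u_1 = v_1
  u_i = v_i − Σ_{j<i} ((v_i · u_j) / (u_j · u_j)) · u_j.

Step by step this gives:
  u_1 = (2, 0, -2)
  u_2 = (0, -3, 0)
  u_3 = (-2, 0, -2)

Orthogonality check:
  u_2 · u_1 = 0 (should be 0)
  u_3 · u_1 = 0 (should be 0)
  u_3 · u_2 = 0 (should be 0)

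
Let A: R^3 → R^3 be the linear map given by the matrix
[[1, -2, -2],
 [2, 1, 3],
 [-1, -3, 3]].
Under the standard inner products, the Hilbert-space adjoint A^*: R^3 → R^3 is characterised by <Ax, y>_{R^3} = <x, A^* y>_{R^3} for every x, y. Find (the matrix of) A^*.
A^* = A^T =
[[1, 2, -1],
 [-2, 1, -3],
 [-2, 3, 3]]

For real matrices with standard dot products, the defining identity <Ax, y> = <x, A^* y> gives (Ax)^T y = x^T (A^*) y, i.e. x^T A^T y = x^T (A^*) y. Since this holds for all x, y, we must have A^* = A^T. Therefore
A^* =
[[1, 2, -1],
 [-2, 1, -3],
 [-2, 3, 3]].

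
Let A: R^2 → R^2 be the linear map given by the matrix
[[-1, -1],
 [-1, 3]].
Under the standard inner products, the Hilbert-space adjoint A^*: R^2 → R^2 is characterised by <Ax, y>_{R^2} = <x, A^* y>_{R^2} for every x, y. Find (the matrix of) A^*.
A^* = A^T =
[[-1, -1],
 [-1, 3]]

For real matrices with standard dot products, the defining identity <Ax, y> = <x, A^* y> gives (Ax)^T y = x^T (A^*) y, i.e. x^T A^T y = x^T (A^*) y. Since this holds for all x, y, we must have A^* = A^T. Therefore
A^* =
[[-1, -1],
 [-1, 3]].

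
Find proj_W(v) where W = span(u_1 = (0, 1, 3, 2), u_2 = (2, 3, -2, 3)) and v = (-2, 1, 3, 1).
proj_W(v) = (-184/355, 48/355, 1156/355, 372/355)

Set up U = [u_1 | ... | u_2] ∈ R^(4×2). The projector onto W = col(U) is P = U (U^T U)^(-1) U^T.
Compute U^T U =
  [14, 3]
  [3, 26],
and U^T v = (12, -4).
Solve U^T U · c = U^T v for the coefficients: c = (324/355, -92/355). The projection is proj_W(v) = U c.
Check: (v - proj_W(v)) · u_1 = 0  (should be 0).
Check: (v - proj_W(v)) · u_2 = 0  (should be 0).
Result: proj_W(v) = (-184/355, 48/355, 1156/355, 372/355).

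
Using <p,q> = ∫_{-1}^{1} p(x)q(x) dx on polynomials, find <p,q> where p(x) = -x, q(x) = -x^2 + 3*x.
<p,q> = -2

Expand the product: p(x)·q(x) = x^3 - 3*x^2.
∫_{-1}^{1} of each monomial x^k gives [2/(k+1) if k even, 0 if k odd]. Integrating term-by-term (or equivalently evaluating the antiderivative F(x) = x^4/4 - x^3 at the endpoints):
  F(1) − F(−1) = -3/4 − (5/4) = -2.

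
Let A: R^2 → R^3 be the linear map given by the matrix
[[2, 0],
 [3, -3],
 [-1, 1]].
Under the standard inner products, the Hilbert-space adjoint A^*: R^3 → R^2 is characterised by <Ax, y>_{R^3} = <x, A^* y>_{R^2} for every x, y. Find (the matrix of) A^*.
A^* = A^T =
[[2, 3, -1],
 [0, -3, 1]]

For real matrices with standard dot products, the defining identity <Ax, y> = <x, A^* y> gives (Ax)^T y = x^T (A^*) y, i.e. x^T A^T y = x^T (A^*) y. Since this holds for all x, y, we must have A^* = A^T. Therefore
A^* =
[[2, 3, -1],
 [0, -3, 1]].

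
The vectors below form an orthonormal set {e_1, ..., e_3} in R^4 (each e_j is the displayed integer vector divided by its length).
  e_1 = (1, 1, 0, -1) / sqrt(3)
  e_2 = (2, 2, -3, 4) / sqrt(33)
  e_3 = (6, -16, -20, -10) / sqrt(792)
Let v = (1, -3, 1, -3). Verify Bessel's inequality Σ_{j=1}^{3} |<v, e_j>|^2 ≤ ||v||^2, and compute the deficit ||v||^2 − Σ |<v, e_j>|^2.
Σ |<v, e_j>|^2 = 148/9; ||v||^2 = 20; deficit = 32/9

Write each e_j = u_j / sqrt(<u_j, u_j>) where u_j is the displayed integer vector. Then <v, e_j> = <v, u_j> / sqrt(<u_j, u_j>), so |<v, e_j>|^2 = <v, u_j>^2 / <u_j, u_j>.
Coefficients: <v, e_1> = 1/sqrt(3), <v, e_2> = -19/sqrt(33), <v, e_3> = 64/sqrt(792).
Square and sum: Σ |<v, e_j>|^2 = 148/9.
Compute ||v||^2 = v·v = 20.
Deficit = 20 − 148/9 = 32/9 ≥ 0, confirming Bessel's inequality. (The deficit equals ||v − Σ <v,e_j> e_j||^2, the squared distance from v to span{e_j}.)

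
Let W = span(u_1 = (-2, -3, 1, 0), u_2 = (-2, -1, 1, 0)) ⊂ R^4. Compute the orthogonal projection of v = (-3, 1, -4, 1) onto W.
proj_W(v) = (-4/5, 1, 2/5, 0)

Set up U = [u_1 | ... | u_2] ∈ R^(4×2). The projector onto W = col(U) is P = U (U^T U)^(-1) U^T.
Compute U^T U =
  [14, 8]
  [8, 6],
and U^T v = (-1, 1).
Solve U^T U · c = U^T v for the coefficients: c = (-7/10, 11/10). The projection is proj_W(v) = U c.
Check: (v - proj_W(v)) · u_1 = 0  (should be 0).
Check: (v - proj_W(v)) · u_2 = 0  (should be 0).
Result: proj_W(v) = (-4/5, 1, 2/5, 0).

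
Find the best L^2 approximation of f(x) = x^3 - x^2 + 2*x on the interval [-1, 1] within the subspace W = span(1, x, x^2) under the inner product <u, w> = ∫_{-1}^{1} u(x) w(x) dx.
g(x) = -x^2 + 13*x/5

The best approximation g ∈ W is the orthogonal projection of f onto W. Writing g = a_0 + a_1 x + a_2 x^2, the coefficients solve the normal equations G · a = b where
  G_{ij} = <φ_i, φ_j> and b_i = <f, φ_i>, with φ_0 = 1, φ_1 = x, φ_2 = x^2.
G =
  [2, 0, 2/3]
  [0, 2/3, 0]
  [2/3, 0, 2/5],
b = (-2/3, 26/15, -2/5).
Solving gives a_0 = 0, a_1 = 13/5, a_2 = -1, so
  g(x) = -x^2 + 13*x/5.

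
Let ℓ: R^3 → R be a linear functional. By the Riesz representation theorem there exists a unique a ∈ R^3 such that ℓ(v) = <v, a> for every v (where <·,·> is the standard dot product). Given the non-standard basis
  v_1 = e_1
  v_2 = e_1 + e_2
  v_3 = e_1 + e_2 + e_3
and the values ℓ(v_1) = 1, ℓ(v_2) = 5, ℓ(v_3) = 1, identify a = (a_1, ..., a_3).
a = (1, 4, -4)

Write a = (a_1, ..., a_3) in the standard basis. For each basis vector v_i, ℓ(v_i) = <v_i, a> is a linear equation in the a_j's. Collect the n equations into a matrix system V a = ℓ, where row i of V is v_i (expressed in the standard basis). Since V is invertible (lower-triangular with 1s on the diagonal, up to permutation), solve by back-substitution:
  V =
[[1, 0, 0],
 [1, 1, 0],
 [1, 1, 1]]
  V a = (1, 5, 1)
Solving gives a = (1, 4, -4).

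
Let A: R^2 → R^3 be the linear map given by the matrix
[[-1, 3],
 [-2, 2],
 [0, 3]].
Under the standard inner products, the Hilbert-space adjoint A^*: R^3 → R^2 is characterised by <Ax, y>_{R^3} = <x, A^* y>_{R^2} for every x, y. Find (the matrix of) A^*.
A^* = A^T =
[[-1, -2, 0],
 [3, 2, 3]]

For real matrices with standard dot products, the defining identity <Ax, y> = <x, A^* y> gives (Ax)^T y = x^T (A^*) y, i.e. x^T A^T y = x^T (A^*) y. Since this holds for all x, y, we must have A^* = A^T. Therefore
A^* =
[[-1, -2, 0],
 [3, 2, 3]].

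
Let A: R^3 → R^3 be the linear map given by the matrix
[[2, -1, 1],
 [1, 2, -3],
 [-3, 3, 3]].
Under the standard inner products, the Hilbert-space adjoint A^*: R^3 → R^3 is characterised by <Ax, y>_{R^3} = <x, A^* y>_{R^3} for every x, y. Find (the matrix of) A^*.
A^* = A^T =
[[2, 1, -3],
 [-1, 2, 3],
 [1, -3, 3]]

For real matrices with standard dot products, the defining identity <Ax, y> = <x, A^* y> gives (Ax)^T y = x^T (A^*) y, i.e. x^T A^T y = x^T (A^*) y. Since this holds for all x, y, we must have A^* = A^T. Therefore
A^* =
[[2, 1, -3],
 [-1, 2, 3],
 [1, -3, 3]].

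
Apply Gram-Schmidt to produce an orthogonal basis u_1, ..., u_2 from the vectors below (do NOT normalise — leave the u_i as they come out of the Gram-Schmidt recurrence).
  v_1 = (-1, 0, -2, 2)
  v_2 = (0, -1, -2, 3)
Orthogonal basis:
  u_1 = (-1, 0, -2, 2)
  u_2 = (10/9, -1, 2/9, 7/9)

Apply the Gram-Schmidt recurrence
  u_1 = v_1
  u_i = v_i − Σ_{j<i} ((v_i · u_j) / (u_j · u_j)) · u_j.

Step by step this gives:
  u_1 = (-1, 0, -2, 2)
  u_2 = (10/9, -1, 2/9, 7/9)

Orthogonality check:
  u_2 · u_1 = 0 (should be 0)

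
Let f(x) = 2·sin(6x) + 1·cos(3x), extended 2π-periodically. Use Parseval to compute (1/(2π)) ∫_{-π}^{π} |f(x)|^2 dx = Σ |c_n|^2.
Σ |c_n|^2 = 5/2

Expand |f|^2 and use orthogonality of {sin(nx), cos(mx)} on [-π, π]:
  ∫_{-π}^{π} sin(nx)^2 dx = π, ∫ cos(mx)^2 dx = π, and cross terms integrate to 0.
So ∫_{-π}^{π} f(x)^2 dx = 2^2 · π + 1^2 · π = (4 + 1)π.
Divide by 2π: (4 + 1)/2 = 5/2.
By Parseval, this equals Σ |c_n|^2.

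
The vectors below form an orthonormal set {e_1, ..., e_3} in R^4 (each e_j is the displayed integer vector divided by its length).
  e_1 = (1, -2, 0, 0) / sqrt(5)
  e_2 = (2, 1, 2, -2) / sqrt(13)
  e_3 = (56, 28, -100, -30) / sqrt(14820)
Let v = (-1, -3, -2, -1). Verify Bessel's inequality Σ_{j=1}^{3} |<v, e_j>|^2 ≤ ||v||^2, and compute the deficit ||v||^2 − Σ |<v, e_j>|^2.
Σ |<v, e_j>|^2 = 177/19; ||v||^2 = 15; deficit = 108/19

Write each e_j = u_j / sqrt(<u_j, u_j>) where u_j is the displayed integer vector. Then <v, e_j> = <v, u_j> / sqrt(<u_j, u_j>), so |<v, e_j>|^2 = <v, u_j>^2 / <u_j, u_j>.
Coefficients: <v, e_1> = 5/sqrt(5), <v, e_2> = -7/sqrt(13), <v, e_3> = 90/sqrt(14820).
Square and sum: Σ |<v, e_j>|^2 = 177/19.
Compute ||v||^2 = v·v = 15.
Deficit = 15 − 177/19 = 108/19 ≥ 0, confirming Bessel's inequality. (The deficit equals ||v − Σ <v,e_j> e_j||^2, the squared distance from v to span{e_j}.)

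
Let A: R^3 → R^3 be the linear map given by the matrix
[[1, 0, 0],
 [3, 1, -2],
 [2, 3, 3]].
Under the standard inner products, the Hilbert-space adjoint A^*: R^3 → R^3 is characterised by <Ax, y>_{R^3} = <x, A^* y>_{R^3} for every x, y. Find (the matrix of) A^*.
A^* = A^T =
[[1, 3, 2],
 [0, 1, 3],
 [0, -2, 3]]

For real matrices with standard dot products, the defining identity <Ax, y> = <x, A^* y> gives (Ax)^T y = x^T (A^*) y, i.e. x^T A^T y = x^T (A^*) y. Since this holds for all x, y, we must have A^* = A^T. Therefore
A^* =
[[1, 3, 2],
 [0, 1, 3],
 [0, -2, 3]].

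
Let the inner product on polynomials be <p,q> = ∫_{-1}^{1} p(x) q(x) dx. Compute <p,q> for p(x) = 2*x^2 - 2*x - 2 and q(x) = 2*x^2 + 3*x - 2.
<p,q> = 4/15

Expand the product: p(x)·q(x) = 4*x^4 + 2*x^3 - 14*x^2 - 2*x + 4.
∫_{-1}^{1} of each monomial x^k gives [2/(k+1) if k even, 0 if k odd]. Integrating term-by-term (or equivalently evaluating the antiderivative F(x) = 4*x^5/5 + x^4/2 - 14*x^3/3 - x^2 + 4*x at the endpoints):
  F(1) − F(−1) = -11/30 − (-19/30) = 4/15.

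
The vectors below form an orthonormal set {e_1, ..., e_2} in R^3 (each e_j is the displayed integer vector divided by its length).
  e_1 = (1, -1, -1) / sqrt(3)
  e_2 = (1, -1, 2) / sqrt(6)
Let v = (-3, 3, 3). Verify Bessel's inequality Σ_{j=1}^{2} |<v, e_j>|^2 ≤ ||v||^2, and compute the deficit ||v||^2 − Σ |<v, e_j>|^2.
Σ |<v, e_j>|^2 = 27; ||v||^2 = 27; deficit = 0

Write each e_j = u_j / sqrt(<u_j, u_j>) where u_j is the displayed integer vector. Then <v, e_j> = <v, u_j> / sqrt(<u_j, u_j>), so |<v, e_j>|^2 = <v, u_j>^2 / <u_j, u_j>.
Coefficients: <v, e_1> = -9/sqrt(3), <v, e_2> = 0/sqrt(6).
Square and sum: Σ |<v, e_j>|^2 = 27.
Compute ||v||^2 = v·v = 27.
Deficit = 27 − 27 = 0 ≥ 0, confirming Bessel's inequality. (The deficit equals ||v − Σ <v,e_j> e_j||^2, the squared distance from v to span{e_j}.)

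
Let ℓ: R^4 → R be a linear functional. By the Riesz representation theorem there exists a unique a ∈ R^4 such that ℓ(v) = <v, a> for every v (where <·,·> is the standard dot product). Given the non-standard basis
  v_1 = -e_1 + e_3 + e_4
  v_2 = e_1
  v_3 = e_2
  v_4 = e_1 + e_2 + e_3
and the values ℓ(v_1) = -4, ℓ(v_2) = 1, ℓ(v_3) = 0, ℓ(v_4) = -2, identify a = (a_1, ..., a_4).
a = (1, 0, -3, 0)

Write a = (a_1, ..., a_4) in the standard basis. For each basis vector v_i, ℓ(v_i) = <v_i, a> is a linear equation in the a_j's. Collect the n equations into a matrix system V a = ℓ, where row i of V is v_i (expressed in the standard basis). Since V is invertible (lower-triangular with 1s on the diagonal, up to permutation), solve by back-substitution:
  V =
[[-1, 0, 1, 1],
 [1, 0, 0, 0],
 [0, 1, 0, 0],
 [1, 1, 1, 0]]
  V a = (-4, 1, 0, -2)
Solving gives a = (1, 0, -3, 0).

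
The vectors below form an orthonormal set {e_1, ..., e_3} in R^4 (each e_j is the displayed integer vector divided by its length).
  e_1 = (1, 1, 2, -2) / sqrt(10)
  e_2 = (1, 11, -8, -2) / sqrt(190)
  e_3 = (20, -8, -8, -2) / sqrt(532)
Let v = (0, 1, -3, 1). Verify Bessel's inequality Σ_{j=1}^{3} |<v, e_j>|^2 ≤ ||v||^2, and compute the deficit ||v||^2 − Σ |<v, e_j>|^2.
Σ |<v, e_j>|^2 = 11; ||v||^2 = 11; deficit = 0

Write each e_j = u_j / sqrt(<u_j, u_j>) where u_j is the displayed integer vector. Then <v, e_j> = <v, u_j> / sqrt(<u_j, u_j>), so |<v, e_j>|^2 = <v, u_j>^2 / <u_j, u_j>.
Coefficients: <v, e_1> = -7/sqrt(10), <v, e_2> = 33/sqrt(190), <v, e_3> = 14/sqrt(532).
Square and sum: Σ |<v, e_j>|^2 = 11.
Compute ||v||^2 = v·v = 11.
Deficit = 11 − 11 = 0 ≥ 0, confirming Bessel's inequality. (The deficit equals ||v − Σ <v,e_j> e_j||^2, the squared distance from v to span{e_j}.)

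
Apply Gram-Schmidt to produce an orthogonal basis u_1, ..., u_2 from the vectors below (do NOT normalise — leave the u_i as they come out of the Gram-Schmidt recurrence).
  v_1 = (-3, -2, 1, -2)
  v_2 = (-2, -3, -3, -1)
Orthogonal basis:
  u_1 = (-3, -2, 1, -2)
  u_2 = (-1/6, -16/9, -65/18, 2/9)

Apply the Gram-Schmidt recurrence
  u_1 = v_1
  u_i = v_i − Σ_{j<i} ((v_i · u_j) / (u_j · u_j)) · u_j.

Step by step this gives:
  u_1 = (-3, -2, 1, -2)
  u_2 = (-1/6, -16/9, -65/18, 2/9)

Orthogonality check:
  u_2 · u_1 = 0 (should be 0)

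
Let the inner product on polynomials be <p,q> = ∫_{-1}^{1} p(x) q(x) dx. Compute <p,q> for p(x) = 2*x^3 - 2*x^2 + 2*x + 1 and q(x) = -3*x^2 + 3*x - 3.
<p,q> = 24/5

Expand the product: p(x)·q(x) = -6*x^5 + 12*x^4 - 18*x^3 + 9*x^2 - 3*x - 3.
∫_{-1}^{1} of each monomial x^k gives [2/(k+1) if k even, 0 if k odd]. Integrating term-by-term (or equivalently evaluating the antiderivative F(x) = -x^6 + 12*x^5/5 - 9*x^4/2 + 3*x^3 - 3*x^2/2 - 3*x at the endpoints):
  F(1) − F(−1) = -23/5 − (-47/5) = 24/5.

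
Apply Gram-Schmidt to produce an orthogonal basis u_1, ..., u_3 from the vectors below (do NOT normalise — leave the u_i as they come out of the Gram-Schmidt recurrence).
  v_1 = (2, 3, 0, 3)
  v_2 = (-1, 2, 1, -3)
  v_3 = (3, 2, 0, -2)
Orthogonal basis:
  u_1 = (2, 3, 0, 3)
  u_2 = (-6/11, 59/22, 1, -51/22)
  u_3 = (849/305, -133/305, -184/305, -433/305)

Apply the Gram-Schmidt recurrence
  u_1 = v_1
  u_i = v_i − Σ_{j<i} ((v_i · u_j) / (u_j · u_j)) · u_j.

Step by step this gives:
  u_1 = (2, 3, 0, 3)
  u_2 = (-6/11, 59/22, 1, -51/22)
  u_3 = (849/305, -133/305, -184/305, -433/305)

Orthogonality check:
  u_2 · u_1 = 0 (should be 0)
  u_3 · u_1 = 0 (should be 0)
  u_3 · u_2 = 0 (should be 0)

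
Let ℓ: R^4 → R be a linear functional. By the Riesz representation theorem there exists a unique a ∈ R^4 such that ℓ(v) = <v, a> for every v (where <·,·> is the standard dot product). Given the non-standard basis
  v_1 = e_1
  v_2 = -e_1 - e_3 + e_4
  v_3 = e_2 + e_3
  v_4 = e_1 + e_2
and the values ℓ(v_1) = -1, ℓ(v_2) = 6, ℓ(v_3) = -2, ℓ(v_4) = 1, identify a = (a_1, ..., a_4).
a = (-1, 2, -4, 1)

Write a = (a_1, ..., a_4) in the standard basis. For each basis vector v_i, ℓ(v_i) = <v_i, a> is a linear equation in the a_j's. Collect the n equations into a matrix system V a = ℓ, where row i of V is v_i (expressed in the standard basis). Since V is invertible (lower-triangular with 1s on the diagonal, up to permutation), solve by back-substitution:
  V =
[[1, 0, 0, 0],
 [-1, 0, -1, 1],
 [0, 1, 1, 0],
 [1, 1, 0, 0]]
  V a = (-1, 6, -2, 1)
Solving gives a = (-1, 2, -4, 1).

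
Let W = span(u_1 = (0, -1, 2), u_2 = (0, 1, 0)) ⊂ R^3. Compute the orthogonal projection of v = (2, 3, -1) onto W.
proj_W(v) = (0, 3, -1)

Set up U = [u_1 | ... | u_2] ∈ R^(3×2). The projector onto W = col(U) is P = U (U^T U)^(-1) U^T.
Compute U^T U =
  [5, -1]
  [-1, 1],
and U^T v = (-5, 3).
Solve U^T U · c = U^T v for the coefficients: c = (-1/2, 5/2). The projection is proj_W(v) = U c.
Check: (v - proj_W(v)) · u_1 = 0  (should be 0).
Check: (v - proj_W(v)) · u_2 = 0  (should be 0).
Result: proj_W(v) = (0, 3, -1).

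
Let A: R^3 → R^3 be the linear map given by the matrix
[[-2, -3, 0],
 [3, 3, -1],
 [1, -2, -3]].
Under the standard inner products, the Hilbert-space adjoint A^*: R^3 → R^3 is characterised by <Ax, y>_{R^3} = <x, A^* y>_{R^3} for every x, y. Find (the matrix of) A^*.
A^* = A^T =
[[-2, 3, 1],
 [-3, 3, -2],
 [0, -1, -3]]

For real matrices with standard dot products, the defining identity <Ax, y> = <x, A^* y> gives (Ax)^T y = x^T (A^*) y, i.e. x^T A^T y = x^T (A^*) y. Since this holds for all x, y, we must have A^* = A^T. Therefore
A^* =
[[-2, 3, 1],
 [-3, 3, -2],
 [0, -1, -3]].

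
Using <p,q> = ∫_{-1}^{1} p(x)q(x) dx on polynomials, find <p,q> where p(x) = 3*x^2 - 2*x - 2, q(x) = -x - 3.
<p,q> = 22/3

Expand the product: p(x)·q(x) = -3*x^3 - 7*x^2 + 8*x + 6.
∫_{-1}^{1} of each monomial x^k gives [2/(k+1) if k even, 0 if k odd]. Integrating term-by-term (or equivalently evaluating the antiderivative F(x) = -3*x^4/4 - 7*x^3/3 + 4*x^2 + 6*x at the endpoints):
  F(1) − F(−1) = 83/12 − (-5/12) = 22/3.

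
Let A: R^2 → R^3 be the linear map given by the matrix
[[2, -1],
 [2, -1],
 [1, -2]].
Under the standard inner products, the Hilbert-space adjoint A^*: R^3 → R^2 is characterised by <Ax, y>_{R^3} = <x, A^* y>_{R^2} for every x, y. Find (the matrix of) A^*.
A^* = A^T =
[[2, 2, 1],
 [-1, -1, -2]]

For real matrices with standard dot products, the defining identity <Ax, y> = <x, A^* y> gives (Ax)^T y = x^T (A^*) y, i.e. x^T A^T y = x^T (A^*) y. Since this holds for all x, y, we must have A^* = A^T. Therefore
A^* =
[[2, 2, 1],
 [-1, -1, -2]].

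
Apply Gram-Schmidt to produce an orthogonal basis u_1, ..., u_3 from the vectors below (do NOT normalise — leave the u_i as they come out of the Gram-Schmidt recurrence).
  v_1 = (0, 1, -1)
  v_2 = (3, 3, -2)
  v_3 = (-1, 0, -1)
Orthogonal basis:
  u_1 = (0, 1, -1)
  u_2 = (3, 1/2, 1/2)
  u_3 = (2/19, -6/19, -6/19)

Apply the Gram-Schmidt recurrence
  u_1 = v_1
  u_i = v_i − Σ_{j<i} ((v_i · u_j) / (u_j · u_j)) · u_j.

Step by step this gives:
  u_1 = (0, 1, -1)
  u_2 = (3, 1/2, 1/2)
  u_3 = (2/19, -6/19, -6/19)

Orthogonality check:
  u_2 · u_1 = 0 (should be 0)
  u_3 · u_1 = 0 (should be 0)
  u_3 · u_2 = 0 (should be 0)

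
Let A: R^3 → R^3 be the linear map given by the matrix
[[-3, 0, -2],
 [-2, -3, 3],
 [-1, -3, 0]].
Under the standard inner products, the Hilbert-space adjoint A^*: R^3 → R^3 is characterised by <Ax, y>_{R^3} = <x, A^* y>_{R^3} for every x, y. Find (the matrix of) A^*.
A^* = A^T =
[[-3, -2, -1],
 [0, -3, -3],
 [-2, 3, 0]]

For real matrices with standard dot products, the defining identity <Ax, y> = <x, A^* y> gives (Ax)^T y = x^T (A^*) y, i.e. x^T A^T y = x^T (A^*) y. Since this holds for all x, y, we must have A^* = A^T. Therefore
A^* =
[[-3, -2, -1],
 [0, -3, -3],
 [-2, 3, 0]].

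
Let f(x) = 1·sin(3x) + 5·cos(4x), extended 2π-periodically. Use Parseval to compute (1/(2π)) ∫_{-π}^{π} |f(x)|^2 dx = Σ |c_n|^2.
Σ |c_n|^2 = 13

Expand |f|^2 and use orthogonality of {sin(nx), cos(mx)} on [-π, π]:
  ∫_{-π}^{π} sin(nx)^2 dx = π, ∫ cos(mx)^2 dx = π, and cross terms integrate to 0.
So ∫_{-π}^{π} f(x)^2 dx = 1^2 · π + 5^2 · π = (1 + 25)π.
Divide by 2π: (1 + 25)/2 = 13.
By Parseval, this equals Σ |c_n|^2.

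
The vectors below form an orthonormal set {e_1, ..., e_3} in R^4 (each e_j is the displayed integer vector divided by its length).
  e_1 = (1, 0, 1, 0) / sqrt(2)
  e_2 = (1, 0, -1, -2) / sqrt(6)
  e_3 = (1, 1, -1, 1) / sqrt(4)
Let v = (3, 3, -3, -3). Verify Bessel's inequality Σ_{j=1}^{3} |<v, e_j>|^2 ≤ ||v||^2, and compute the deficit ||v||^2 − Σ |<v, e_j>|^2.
Σ |<v, e_j>|^2 = 33; ||v||^2 = 36; deficit = 3

Write each e_j = u_j / sqrt(<u_j, u_j>) where u_j is the displayed integer vector. Then <v, e_j> = <v, u_j> / sqrt(<u_j, u_j>), so |<v, e_j>|^2 = <v, u_j>^2 / <u_j, u_j>.
Coefficients: <v, e_1> = 0/sqrt(2), <v, e_2> = 12/sqrt(6), <v, e_3> = 6/sqrt(4).
Square and sum: Σ |<v, e_j>|^2 = 33.
Compute ||v||^2 = v·v = 36.
Deficit = 36 − 33 = 3 ≥ 0, confirming Bessel's inequality. (The deficit equals ||v − Σ <v,e_j> e_j||^2, the squared distance from v to span{e_j}.)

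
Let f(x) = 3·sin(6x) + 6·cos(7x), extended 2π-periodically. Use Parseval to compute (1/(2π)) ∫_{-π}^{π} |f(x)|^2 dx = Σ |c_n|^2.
Σ |c_n|^2 = 45/2

Expand |f|^2 and use orthogonality of {sin(nx), cos(mx)} on [-π, π]:
  ∫_{-π}^{π} sin(nx)^2 dx = π, ∫ cos(mx)^2 dx = π, and cross terms integrate to 0.
So ∫_{-π}^{π} f(x)^2 dx = 3^2 · π + 6^2 · π = (9 + 36)π.
Divide by 2π: (9 + 36)/2 = 45/2.
By Parseval, this equals Σ |c_n|^2.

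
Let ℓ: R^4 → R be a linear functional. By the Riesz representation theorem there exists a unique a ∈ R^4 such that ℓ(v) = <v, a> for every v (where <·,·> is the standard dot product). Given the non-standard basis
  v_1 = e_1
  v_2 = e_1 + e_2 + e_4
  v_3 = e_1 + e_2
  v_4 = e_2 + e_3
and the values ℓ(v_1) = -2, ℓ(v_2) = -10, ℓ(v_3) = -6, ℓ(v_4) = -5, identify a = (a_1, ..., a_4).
a = (-2, -4, -1, -4)

Write a = (a_1, ..., a_4) in the standard basis. For each basis vector v_i, ℓ(v_i) = <v_i, a> is a linear equation in the a_j's. Collect the n equations into a matrix system V a = ℓ, where row i of V is v_i (expressed in the standard basis). Since V is invertible (lower-triangular with 1s on the diagonal, up to permutation), solve by back-substitution:
  V =
[[1, 0, 0, 0],
 [1, 1, 0, 1],
 [1, 1, 0, 0],
 [0, 1, 1, 0]]
  V a = (-2, -10, -6, -5)
Solving gives a = (-2, -4, -1, -4).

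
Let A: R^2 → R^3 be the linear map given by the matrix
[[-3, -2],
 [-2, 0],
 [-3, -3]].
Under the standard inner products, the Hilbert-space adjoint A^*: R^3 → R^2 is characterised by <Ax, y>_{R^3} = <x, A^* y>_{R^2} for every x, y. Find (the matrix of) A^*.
A^* = A^T =
[[-3, -2, -3],
 [-2, 0, -3]]

For real matrices with standard dot products, the defining identity <Ax, y> = <x, A^* y> gives (Ax)^T y = x^T (A^*) y, i.e. x^T A^T y = x^T (A^*) y. Since this holds for all x, y, we must have A^* = A^T. Therefore
A^* =
[[-3, -2, -3],
 [-2, 0, -3]].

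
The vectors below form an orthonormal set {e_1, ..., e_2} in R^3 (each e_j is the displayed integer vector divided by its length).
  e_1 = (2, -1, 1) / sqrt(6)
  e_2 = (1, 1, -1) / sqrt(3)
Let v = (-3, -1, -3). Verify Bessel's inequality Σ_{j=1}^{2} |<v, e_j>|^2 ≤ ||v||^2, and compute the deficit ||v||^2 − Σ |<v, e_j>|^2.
Σ |<v, e_j>|^2 = 11; ||v||^2 = 19; deficit = 8

Write each e_j = u_j / sqrt(<u_j, u_j>) where u_j is the displayed integer vector. Then <v, e_j> = <v, u_j> / sqrt(<u_j, u_j>), so |<v, e_j>|^2 = <v, u_j>^2 / <u_j, u_j>.
Coefficients: <v, e_1> = -8/sqrt(6), <v, e_2> = -1/sqrt(3).
Square and sum: Σ |<v, e_j>|^2 = 11.
Compute ||v||^2 = v·v = 19.
Deficit = 19 − 11 = 8 ≥ 0, confirming Bessel's inequality. (The deficit equals ||v − Σ <v,e_j> e_j||^2, the squared distance from v to span{e_j}.)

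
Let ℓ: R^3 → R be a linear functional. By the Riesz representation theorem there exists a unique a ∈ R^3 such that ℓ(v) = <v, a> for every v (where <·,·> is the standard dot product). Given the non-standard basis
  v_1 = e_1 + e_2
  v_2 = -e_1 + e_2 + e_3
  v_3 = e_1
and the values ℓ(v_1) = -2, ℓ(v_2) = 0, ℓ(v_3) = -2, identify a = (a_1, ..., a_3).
a = (-2, 0, -2)

Write a = (a_1, ..., a_3) in the standard basis. For each basis vector v_i, ℓ(v_i) = <v_i, a> is a linear equation in the a_j's. Collect the n equations into a matrix system V a = ℓ, where row i of V is v_i (expressed in the standard basis). Since V is invertible (lower-triangular with 1s on the diagonal, up to permutation), solve by back-substitution:
  V =
[[1, 1, 0],
 [-1, 1, 1],
 [1, 0, 0]]
  V a = (-2, 0, -2)
Solving gives a = (-2, 0, -2).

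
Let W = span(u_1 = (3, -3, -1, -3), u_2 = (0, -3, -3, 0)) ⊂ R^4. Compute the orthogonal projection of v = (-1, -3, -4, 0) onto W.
proj_W(v) = (-3/5, -33/10, -37/10, 3/5)

Set up U = [u_1 | ... | u_2] ∈ R^(4×2). The projector onto W = col(U) is P = U (U^T U)^(-1) U^T.
Compute U^T U =
  [28, 12]
  [12, 18],
and U^T v = (10, 21).
Solve U^T U · c = U^T v for the coefficients: c = (-1/5, 13/10). The projection is proj_W(v) = U c.
Check: (v - proj_W(v)) · u_1 = 0  (should be 0).
Check: (v - proj_W(v)) · u_2 = 0  (should be 0).
Result: proj_W(v) = (-3/5, -33/10, -37/10, 3/5).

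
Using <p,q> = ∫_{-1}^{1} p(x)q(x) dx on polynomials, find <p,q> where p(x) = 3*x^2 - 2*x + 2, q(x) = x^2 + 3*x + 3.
<p,q> = 248/15

Expand the product: p(x)·q(x) = 3*x^4 + 7*x^3 + 5*x^2 + 6.
∫_{-1}^{1} of each monomial x^k gives [2/(k+1) if k even, 0 if k odd]. Integrating term-by-term (or equivalently evaluating the antiderivative F(x) = 3*x^5/5 + 7*x^4/4 + 5*x^3/3 + 6*x at the endpoints):
  F(1) − F(−1) = 601/60 − (-391/60) = 248/15.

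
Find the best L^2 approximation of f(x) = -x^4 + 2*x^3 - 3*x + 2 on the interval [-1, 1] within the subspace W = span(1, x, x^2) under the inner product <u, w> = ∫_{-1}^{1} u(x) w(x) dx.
g(x) = -6*x^2/7 - 9*x/5 + 73/35

The best approximation g ∈ W is the orthogonal projection of f onto W. Writing g = a_0 + a_1 x + a_2 x^2, the coefficients solve the normal equations G · a = b where
  G_{ij} = <φ_i, φ_j> and b_i = <f, φ_i>, with φ_0 = 1, φ_1 = x, φ_2 = x^2.
G =
  [2, 0, 2/3]
  [0, 2/3, 0]
  [2/3, 0, 2/5],
b = (18/5, -6/5, 22/21).
Solving gives a_0 = 73/35, a_1 = -9/5, a_2 = -6/7, so
  g(x) = -6*x^2/7 - 9*x/5 + 73/35.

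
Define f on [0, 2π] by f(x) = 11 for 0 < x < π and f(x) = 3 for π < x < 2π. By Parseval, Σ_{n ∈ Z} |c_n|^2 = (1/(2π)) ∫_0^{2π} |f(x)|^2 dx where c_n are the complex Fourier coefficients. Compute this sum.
Σ |c_n|^2 = 65

Parseval equates the L^2 energy of f (normalised by 1/(2π)) with the ℓ^2 sum of its Fourier coefficients: (1/(2π)) ∫_0^{2π} |f|^2 = Σ |c_n|^2.
Compute the left side: (1/(2π)) [∫_0^π 11^2 dx + ∫_π^{2π} 3^2 dx] = (1/(2π)) · (121π + 9π) = (121 + 9)/2 = 65.
So Σ_{n ∈ Z} |c_n|^2 = 65.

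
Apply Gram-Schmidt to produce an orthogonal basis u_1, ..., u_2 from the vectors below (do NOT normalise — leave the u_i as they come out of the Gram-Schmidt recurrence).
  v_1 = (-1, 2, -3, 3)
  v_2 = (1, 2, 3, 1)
Orthogonal basis:
  u_1 = (-1, 2, -3, 3)
  u_2 = (20/23, 52/23, 60/23, 32/23)

Apply the Gram-Schmidt recurrence
  u_1 = v_1
  u_i = v_i − Σ_{j<i} ((v_i · u_j) / (u_j · u_j)) · u_j.

Step by step this gives:
  u_1 = (-1, 2, -3, 3)
  u_2 = (20/23, 52/23, 60/23, 32/23)

Orthogonality check:
  u_2 · u_1 = 0 (should be 0)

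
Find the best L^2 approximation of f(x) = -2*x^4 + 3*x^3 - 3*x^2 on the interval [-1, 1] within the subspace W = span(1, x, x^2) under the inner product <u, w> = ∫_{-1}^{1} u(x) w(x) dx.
g(x) = -33*x^2/7 + 9*x/5 + 6/35

The best approximation g ∈ W is the orthogonal projection of f onto W. Writing g = a_0 + a_1 x + a_2 x^2, the coefficients solve the normal equations G · a = b where
  G_{ij} = <φ_i, φ_j> and b_i = <f, φ_i>, with φ_0 = 1, φ_1 = x, φ_2 = x^2.
G =
  [2, 0, 2/3]
  [0, 2/3, 0]
  [2/3, 0, 2/5],
b = (-14/5, 6/5, -62/35).
Solving gives a_0 = 6/35, a_1 = 9/5, a_2 = -33/7, so
  g(x) = -33*x^2/7 + 9*x/5 + 6/35.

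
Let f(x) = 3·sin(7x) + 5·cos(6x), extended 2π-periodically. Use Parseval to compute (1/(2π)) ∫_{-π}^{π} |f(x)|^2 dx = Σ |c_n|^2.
Σ |c_n|^2 = 17

Expand |f|^2 and use orthogonality of {sin(nx), cos(mx)} on [-π, π]:
  ∫_{-π}^{π} sin(nx)^2 dx = π, ∫ cos(mx)^2 dx = π, and cross terms integrate to 0.
So ∫_{-π}^{π} f(x)^2 dx = 3^2 · π + 5^2 · π = (9 + 25)π.
Divide by 2π: (9 + 25)/2 = 17.
By Parseval, this equals Σ |c_n|^2.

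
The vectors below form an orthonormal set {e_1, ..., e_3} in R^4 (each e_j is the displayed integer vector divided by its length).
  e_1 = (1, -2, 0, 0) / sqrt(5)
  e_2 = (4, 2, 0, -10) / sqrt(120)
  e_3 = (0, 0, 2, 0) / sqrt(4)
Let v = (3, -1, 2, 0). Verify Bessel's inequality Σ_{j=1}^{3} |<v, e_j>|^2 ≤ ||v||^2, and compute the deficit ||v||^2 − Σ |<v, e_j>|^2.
Σ |<v, e_j>|^2 = 59/6; ||v||^2 = 14; deficit = 25/6

Write each e_j = u_j / sqrt(<u_j, u_j>) where u_j is the displayed integer vector. Then <v, e_j> = <v, u_j> / sqrt(<u_j, u_j>), so |<v, e_j>|^2 = <v, u_j>^2 / <u_j, u_j>.
Coefficients: <v, e_1> = 5/sqrt(5), <v, e_2> = 10/sqrt(120), <v, e_3> = 4/sqrt(4).
Square and sum: Σ |<v, e_j>|^2 = 59/6.
Compute ||v||^2 = v·v = 14.
Deficit = 14 − 59/6 = 25/6 ≥ 0, confirming Bessel's inequality. (The deficit equals ||v − Σ <v,e_j> e_j||^2, the squared distance from v to span{e_j}.)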